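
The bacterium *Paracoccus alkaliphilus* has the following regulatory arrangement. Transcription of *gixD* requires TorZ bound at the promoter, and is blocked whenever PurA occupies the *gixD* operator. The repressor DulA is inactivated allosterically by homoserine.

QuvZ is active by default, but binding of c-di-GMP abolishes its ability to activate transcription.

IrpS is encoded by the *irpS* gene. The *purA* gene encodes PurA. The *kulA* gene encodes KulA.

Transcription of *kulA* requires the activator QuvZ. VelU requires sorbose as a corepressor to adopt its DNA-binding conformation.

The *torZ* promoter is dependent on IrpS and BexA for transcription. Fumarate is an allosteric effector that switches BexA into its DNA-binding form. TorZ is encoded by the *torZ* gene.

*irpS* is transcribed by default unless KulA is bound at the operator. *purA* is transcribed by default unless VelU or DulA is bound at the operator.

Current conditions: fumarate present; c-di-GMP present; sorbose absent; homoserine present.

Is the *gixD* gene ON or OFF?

c-di-GMP is present, so QuvZ is inactive.
Required activator QuvZ is absent, so *kulA* is not transcribed.
So KulA is not produced.
With no repressor bound, *irpS* is transcribed.
So IrpS is produced and active.
Fumarate is present, so BexA is active.
No repressor is bound and IrpS and BexA are active, so *torZ* is transcribed.
So TorZ is produced and active.
Sorbose is absent, so VelU is inactive.
Homoserine is present, so DulA is inactive.
With no repressor bound, *purA* is transcribed.
So PurA is produced and active.
With repressor PurA bound, *gixD* is not transcribed.

OFF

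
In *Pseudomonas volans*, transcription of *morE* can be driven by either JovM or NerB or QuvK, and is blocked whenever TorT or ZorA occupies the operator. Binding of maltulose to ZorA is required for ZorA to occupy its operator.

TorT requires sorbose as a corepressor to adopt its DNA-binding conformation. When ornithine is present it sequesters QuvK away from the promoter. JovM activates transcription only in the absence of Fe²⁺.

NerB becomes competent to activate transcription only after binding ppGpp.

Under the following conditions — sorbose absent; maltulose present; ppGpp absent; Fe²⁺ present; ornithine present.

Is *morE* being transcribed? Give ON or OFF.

OFF

Fe²⁺ is present, so JovM is inactive.
ppGpp is absent, so NerB is inactive.
Sorbose is absent, so TorT is inactive.
Maltulose is present, so ZorA is active.
Ornithine is present, so QuvK is inactive.
With repressor ZorA bound, *morE* is not transcribed.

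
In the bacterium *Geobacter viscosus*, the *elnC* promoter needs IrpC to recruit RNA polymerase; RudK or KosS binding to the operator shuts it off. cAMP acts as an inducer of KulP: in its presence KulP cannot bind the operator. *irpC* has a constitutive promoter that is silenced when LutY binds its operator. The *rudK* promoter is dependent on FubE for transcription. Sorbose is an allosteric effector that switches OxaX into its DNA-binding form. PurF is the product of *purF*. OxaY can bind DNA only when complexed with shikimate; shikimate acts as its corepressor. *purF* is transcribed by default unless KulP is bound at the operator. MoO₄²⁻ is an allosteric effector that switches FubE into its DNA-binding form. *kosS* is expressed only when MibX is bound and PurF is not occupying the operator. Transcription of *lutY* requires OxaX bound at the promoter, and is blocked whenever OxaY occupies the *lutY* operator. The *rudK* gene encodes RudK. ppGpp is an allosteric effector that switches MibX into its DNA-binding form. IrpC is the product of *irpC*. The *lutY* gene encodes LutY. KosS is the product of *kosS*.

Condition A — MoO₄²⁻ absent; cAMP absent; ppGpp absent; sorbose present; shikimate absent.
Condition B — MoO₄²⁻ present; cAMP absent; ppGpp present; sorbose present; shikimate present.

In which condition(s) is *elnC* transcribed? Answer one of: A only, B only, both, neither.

Condition A:
MoO₄²⁻ is absent, so FubE is inactive.
Required activator FubE is absent, so *rudK* is not transcribed.
So RudK is not produced.
cAMP is absent, so KulP is active.
With repressor KulP bound, *purF* is not transcribed.
So PurF is not produced.
ppGpp is absent, so MibX is inactive.
Required activator MibX is absent, so *kosS* is not transcribed.
So KosS is not produced.
Sorbose is present, so OxaX is active.
Shikimate is absent, so OxaY is inactive.
No repressor is bound and OxaX is active, so *lutY* is transcribed.
So LutY is produced and active.
With repressor LutY bound, *irpC* is not transcribed.
So IrpC is not produced.
Required activator IrpC is absent, so *elnC* is not transcribed.
→ *elnC* is OFF in A.
Condition B:
MoO₄²⁻ is present, so FubE is active.
No repressor is bound and FubE is active, so *rudK* is transcribed.
So RudK is produced and active.
cAMP is absent, so KulP is active.
With repressor KulP bound, *purF* is not transcribed.
So PurF is not produced.
ppGpp is present, so MibX is active.
No repressor is bound and MibX is active, so *kosS* is transcribed.
So KosS is produced and active.
Sorbose is present, so OxaX is active.
Shikimate is present, so OxaY is active.
With repressor OxaY bound, *lutY* is not transcribed.
So LutY is not produced.
With no repressor bound, *irpC* is transcribed.
So IrpC is produced and active.
With repressor RudK bound, *elnC* is not transcribed.
→ *elnC* is OFF in B.

neither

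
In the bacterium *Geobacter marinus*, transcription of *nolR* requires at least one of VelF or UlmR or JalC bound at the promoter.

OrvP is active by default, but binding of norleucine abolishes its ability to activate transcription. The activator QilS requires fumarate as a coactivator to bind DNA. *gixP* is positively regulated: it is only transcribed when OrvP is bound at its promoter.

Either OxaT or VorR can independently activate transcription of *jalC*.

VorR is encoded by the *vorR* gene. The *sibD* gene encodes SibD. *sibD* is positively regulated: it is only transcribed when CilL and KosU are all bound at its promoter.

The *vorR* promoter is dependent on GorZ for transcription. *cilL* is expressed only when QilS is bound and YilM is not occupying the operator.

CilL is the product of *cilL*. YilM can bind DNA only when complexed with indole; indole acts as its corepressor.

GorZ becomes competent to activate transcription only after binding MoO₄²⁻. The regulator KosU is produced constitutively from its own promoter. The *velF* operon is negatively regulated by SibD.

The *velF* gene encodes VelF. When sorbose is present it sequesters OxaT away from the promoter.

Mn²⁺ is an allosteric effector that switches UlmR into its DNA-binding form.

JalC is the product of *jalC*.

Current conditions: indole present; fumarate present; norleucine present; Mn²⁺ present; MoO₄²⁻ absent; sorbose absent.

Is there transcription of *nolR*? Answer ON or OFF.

Indole is present, so YilM is active.
Fumarate is present, so QilS is active.
With repressor YilM bound, *cilL* is not transcribed.
So CilL is not produced.
KosU is produced constitutively and is active.
Required activator CilL is absent, so *sibD* is not transcribed.
So SibD is not produced.
With no repressor bound, *velF* is transcribed.
So VelF is produced and active.
Mn²⁺ is present, so UlmR is active.
Sorbose is absent, so OxaT is active.
MoO₄²⁻ is absent, so GorZ is inactive.
Required activator GorZ is absent, so *vorR* is not transcribed.
So VorR is not produced.
Activator OxaT is present, so *jalC* is transcribed.
So JalC is produced and active.
Activator VelF is present, so *nolR* is transcribed.

ON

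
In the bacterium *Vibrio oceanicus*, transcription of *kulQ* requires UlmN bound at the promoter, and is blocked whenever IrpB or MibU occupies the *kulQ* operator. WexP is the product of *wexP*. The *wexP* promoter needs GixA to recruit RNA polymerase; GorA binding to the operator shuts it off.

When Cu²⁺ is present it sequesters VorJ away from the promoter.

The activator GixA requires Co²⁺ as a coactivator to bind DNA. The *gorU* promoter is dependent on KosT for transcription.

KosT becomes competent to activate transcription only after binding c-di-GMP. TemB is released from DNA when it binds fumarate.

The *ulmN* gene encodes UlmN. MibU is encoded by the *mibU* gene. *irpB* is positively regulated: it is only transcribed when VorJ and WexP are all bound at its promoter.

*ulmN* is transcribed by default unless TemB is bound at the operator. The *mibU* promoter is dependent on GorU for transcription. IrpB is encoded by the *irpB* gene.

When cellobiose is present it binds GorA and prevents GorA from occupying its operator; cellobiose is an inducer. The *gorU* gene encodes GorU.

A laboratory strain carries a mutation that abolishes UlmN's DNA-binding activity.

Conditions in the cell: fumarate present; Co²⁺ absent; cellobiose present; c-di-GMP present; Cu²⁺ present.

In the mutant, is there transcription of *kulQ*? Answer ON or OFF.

OFF

UlmN is non-functional in this strain, so it has no effect.
Cu²⁺ is present, so VorJ is inactive.
Cellobiose is present, so GorA is inactive.
Co²⁺ is absent, so GixA is inactive.
Required activator GixA is absent, so *wexP* is not transcribed.
So WexP is not produced.
Required activator VorJ is absent, so *irpB* is not transcribed.
So IrpB is not produced.
c-di-GMP is present, so KosT is active.
No repressor is bound and KosT is active, so *gorU* is transcribed.
So GorU is produced and active.
No repressor is bound and GorU is active, so *mibU* is transcribed.
So MibU is produced and active.
With repressor MibU bound, *kulQ* is not transcribed.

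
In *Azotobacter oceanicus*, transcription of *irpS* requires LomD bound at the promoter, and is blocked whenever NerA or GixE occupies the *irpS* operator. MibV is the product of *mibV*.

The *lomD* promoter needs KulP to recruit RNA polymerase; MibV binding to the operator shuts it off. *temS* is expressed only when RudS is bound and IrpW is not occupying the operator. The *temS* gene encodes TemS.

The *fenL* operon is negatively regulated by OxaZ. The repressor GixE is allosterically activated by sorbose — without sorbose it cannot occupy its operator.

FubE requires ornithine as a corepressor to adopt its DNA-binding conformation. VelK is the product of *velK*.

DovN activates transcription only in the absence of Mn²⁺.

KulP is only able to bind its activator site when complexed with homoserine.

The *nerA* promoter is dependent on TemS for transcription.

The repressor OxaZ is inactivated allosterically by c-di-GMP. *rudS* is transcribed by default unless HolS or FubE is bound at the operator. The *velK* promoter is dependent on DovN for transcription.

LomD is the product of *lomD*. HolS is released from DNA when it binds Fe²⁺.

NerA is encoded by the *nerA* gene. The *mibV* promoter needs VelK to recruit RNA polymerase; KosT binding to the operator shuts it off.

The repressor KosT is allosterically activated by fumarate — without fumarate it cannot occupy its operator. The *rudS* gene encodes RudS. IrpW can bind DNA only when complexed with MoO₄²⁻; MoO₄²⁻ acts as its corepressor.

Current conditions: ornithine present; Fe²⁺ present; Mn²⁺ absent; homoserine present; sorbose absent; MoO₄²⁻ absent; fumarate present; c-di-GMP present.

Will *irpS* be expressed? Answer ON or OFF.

Fumarate is present, so KosT is active.
Mn²⁺ is absent, so DovN is active.
No repressor is bound and DovN is active, so *velK* is transcribed.
So VelK is produced and active.
With repressor KosT bound, *mibV* is not transcribed.
So MibV is not produced.
Homoserine is present, so KulP is active.
No repressor is bound and KulP is active, so *lomD* is transcribed.
So LomD is produced and active.
MoO₄²⁻ is absent, so IrpW is inactive.
Fe²⁺ is present, so HolS is inactive.
Ornithine is present, so FubE is active.
With repressor FubE bound, *rudS* is not transcribed.
So RudS is not produced.
Required activator RudS is absent, so *temS* is not transcribed.
So TemS is not produced.
Required activator TemS is absent, so *nerA* is not transcribed.
So NerA is not produced.
Sorbose is absent, so GixE is inactive.
No repressor is bound and LomD is active, so *irpS* is transcribed.

ON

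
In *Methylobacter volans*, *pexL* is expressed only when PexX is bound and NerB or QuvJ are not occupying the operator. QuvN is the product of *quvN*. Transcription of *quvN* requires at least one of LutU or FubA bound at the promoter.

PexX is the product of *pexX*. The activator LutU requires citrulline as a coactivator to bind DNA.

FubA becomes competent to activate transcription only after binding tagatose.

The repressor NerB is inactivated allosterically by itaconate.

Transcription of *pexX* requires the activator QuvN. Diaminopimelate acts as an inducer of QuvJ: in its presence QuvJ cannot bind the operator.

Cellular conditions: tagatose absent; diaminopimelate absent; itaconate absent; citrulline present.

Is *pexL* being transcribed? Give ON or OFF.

Itaconate is absent, so NerB is active.
Diaminopimelate is absent, so QuvJ is active.
Citrulline is present, so LutU is active.
Tagatose is absent, so FubA is inactive.
Activator LutU is present, so *quvN* is transcribed.
So QuvN is produced and active.
No repressor is bound and QuvN is active, so *pexX* is transcribed.
So PexX is produced and active.
With repressor NerB bound, *pexL* is not transcribed.

OFF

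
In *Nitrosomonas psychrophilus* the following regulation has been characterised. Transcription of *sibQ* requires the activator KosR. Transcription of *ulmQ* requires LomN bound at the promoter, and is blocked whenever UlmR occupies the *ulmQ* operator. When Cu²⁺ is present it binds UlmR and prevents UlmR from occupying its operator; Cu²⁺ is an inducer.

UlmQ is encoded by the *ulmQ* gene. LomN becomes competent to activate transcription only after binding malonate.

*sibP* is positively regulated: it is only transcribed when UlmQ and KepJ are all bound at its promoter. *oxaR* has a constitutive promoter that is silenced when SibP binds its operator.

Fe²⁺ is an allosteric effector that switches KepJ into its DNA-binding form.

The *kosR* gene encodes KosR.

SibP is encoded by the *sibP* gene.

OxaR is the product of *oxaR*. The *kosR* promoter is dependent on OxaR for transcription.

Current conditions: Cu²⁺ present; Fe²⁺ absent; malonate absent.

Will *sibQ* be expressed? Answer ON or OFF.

ON

Malonate is absent, so LomN is inactive.
Cu²⁺ is present, so UlmR is inactive.
Required activator LomN is absent, so *ulmQ* is not transcribed.
So UlmQ is not produced.
Fe²⁺ is absent, so KepJ is inactive.
Required activator UlmQ is absent, so *sibP* is not transcribed.
So SibP is not produced.
With no repressor bound, *oxaR* is transcribed.
So OxaR is produced and active.
No repressor is bound and OxaR is active, so *kosR* is transcribed.
So KosR is produced and active.
No repressor is bound and KosR is active, so *sibQ* is transcribed.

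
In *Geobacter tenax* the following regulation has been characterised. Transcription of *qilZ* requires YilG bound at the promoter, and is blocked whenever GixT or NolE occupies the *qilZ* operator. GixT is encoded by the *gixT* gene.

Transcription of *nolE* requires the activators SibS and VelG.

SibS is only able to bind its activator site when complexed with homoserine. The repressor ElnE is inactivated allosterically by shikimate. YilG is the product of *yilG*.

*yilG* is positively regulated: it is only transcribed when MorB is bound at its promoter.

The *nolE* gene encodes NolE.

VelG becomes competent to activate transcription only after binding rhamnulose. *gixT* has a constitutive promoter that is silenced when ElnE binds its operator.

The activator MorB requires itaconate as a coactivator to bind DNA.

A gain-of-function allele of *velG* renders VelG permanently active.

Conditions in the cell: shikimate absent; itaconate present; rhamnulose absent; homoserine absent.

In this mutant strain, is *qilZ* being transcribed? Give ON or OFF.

ON

Itaconate is present, so MorB is active.
No repressor is bound and MorB is active, so *yilG* is transcribed.
So YilG is produced and active.
Shikimate is absent, so ElnE is active.
With repressor ElnE bound, *gixT* is not transcribed.
So GixT is not produced.
Homoserine is absent, so SibS is inactive.
VelG is constitutively active in this strain.
Required activator SibS is absent, so *nolE* is not transcribed.
So NolE is not produced.
No repressor is bound and YilG is active, so *qilZ* is transcribed.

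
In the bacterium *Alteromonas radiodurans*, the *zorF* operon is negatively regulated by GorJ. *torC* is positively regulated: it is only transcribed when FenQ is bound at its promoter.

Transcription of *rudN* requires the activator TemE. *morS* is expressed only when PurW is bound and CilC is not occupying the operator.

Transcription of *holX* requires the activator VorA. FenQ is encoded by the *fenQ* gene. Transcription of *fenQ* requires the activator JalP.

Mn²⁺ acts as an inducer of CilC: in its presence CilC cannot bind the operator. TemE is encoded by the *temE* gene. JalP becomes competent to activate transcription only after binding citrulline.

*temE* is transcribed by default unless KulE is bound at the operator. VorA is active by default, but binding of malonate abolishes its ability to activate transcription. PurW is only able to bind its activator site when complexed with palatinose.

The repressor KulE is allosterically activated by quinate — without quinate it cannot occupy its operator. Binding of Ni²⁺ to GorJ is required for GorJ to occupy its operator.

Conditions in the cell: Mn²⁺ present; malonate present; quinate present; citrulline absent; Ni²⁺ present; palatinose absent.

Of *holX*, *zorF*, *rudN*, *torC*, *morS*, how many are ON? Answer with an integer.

Malonate is present, so VorA is inactive.
Required activator VorA is absent, so *holX* is not transcribed.
→ *holX* is OFF.
Ni²⁺ is present, so GorJ is active.
With repressor GorJ bound, *zorF* is not transcribed.
→ *zorF* is OFF.
Quinate is present, so KulE is active.
With repressor KulE bound, *temE* is not transcribed.
So TemE is not produced.
Required activator TemE is absent, so *rudN* is not transcribed.
→ *rudN* is OFF.
Citrulline is absent, so JalP is inactive.
Required activator JalP is absent, so *fenQ* is not transcribed.
So FenQ is not produced.
Required activator FenQ is absent, so *torC* is not transcribed.
→ *torC* is OFF.
Mn²⁺ is present, so CilC is inactive.
Palatinose is absent, so PurW is inactive.
Required activator PurW is absent, so *morS* is not transcribed.
→ *morS* is OFF.
0 of the 5 genes are transcribed.

0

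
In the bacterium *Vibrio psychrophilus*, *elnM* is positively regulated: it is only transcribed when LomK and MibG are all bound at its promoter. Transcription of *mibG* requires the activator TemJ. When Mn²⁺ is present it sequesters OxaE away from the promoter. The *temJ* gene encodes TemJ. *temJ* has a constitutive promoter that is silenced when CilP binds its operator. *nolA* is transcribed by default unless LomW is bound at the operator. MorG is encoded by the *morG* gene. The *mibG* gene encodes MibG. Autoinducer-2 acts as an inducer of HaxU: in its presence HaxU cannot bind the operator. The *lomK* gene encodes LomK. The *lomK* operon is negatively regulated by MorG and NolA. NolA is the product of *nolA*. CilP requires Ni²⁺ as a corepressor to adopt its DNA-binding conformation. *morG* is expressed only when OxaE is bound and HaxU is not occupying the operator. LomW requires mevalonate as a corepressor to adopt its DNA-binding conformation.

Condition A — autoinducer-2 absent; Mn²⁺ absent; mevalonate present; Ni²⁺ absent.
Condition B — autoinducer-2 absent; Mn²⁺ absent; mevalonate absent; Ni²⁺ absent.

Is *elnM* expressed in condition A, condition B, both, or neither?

A only

Condition A:
Autoinducer-2 is absent, so HaxU is active.
Mn²⁺ is absent, so OxaE is active.
With repressor HaxU bound, *morG* is not transcribed.
So MorG is not produced.
Mevalonate is present, so LomW is active.
With repressor LomW bound, *nolA* is not transcribed.
So NolA is not produced.
With no repressor bound, *lomK* is transcribed.
So LomK is produced and active.
Ni²⁺ is absent, so CilP is inactive.
With no repressor bound, *temJ* is transcribed.
So TemJ is produced and active.
No repressor is bound and TemJ is active, so *mibG* is transcribed.
So MibG is produced and active.
No repressor is bound and LomK and MibG are active, so *elnM* is transcribed.
→ *elnM* is ON in A.
Condition B:
Autoinducer-2 is absent, so HaxU is active.
Mn²⁺ is absent, so OxaE is active.
With repressor HaxU bound, *morG* is not transcribed.
So MorG is not produced.
Mevalonate is absent, so LomW is inactive.
With no repressor bound, *nolA* is transcribed.
So NolA is produced and active.
With repressor NolA bound, *lomK* is not transcribed.
So LomK is not produced.
Ni²⁺ is absent, so CilP is inactive.
With no repressor bound, *temJ* is transcribed.
So TemJ is produced and active.
No repressor is bound and TemJ is active, so *mibG* is transcribed.
So MibG is produced and active.
Required activator LomK is absent, so *elnM* is not transcribed.
→ *elnM* is OFF in B.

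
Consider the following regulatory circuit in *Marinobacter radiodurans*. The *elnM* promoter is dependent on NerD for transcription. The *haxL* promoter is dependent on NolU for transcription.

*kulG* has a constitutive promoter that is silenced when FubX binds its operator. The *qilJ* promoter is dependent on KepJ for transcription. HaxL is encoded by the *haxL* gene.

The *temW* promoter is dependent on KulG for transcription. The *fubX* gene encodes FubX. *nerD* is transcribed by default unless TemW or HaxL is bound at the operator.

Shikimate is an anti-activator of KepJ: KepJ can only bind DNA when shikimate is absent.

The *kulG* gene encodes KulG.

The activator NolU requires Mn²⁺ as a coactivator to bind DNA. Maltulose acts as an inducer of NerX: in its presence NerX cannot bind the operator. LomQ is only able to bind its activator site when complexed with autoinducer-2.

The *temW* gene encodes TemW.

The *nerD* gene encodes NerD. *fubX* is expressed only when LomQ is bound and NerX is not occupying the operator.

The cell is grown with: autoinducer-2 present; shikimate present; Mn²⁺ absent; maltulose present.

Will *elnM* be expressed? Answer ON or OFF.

ON

Maltulose is present, so NerX is inactive.
Autoinducer-2 is present, so LomQ is active.
No repressor is bound and LomQ is active, so *fubX* is transcribed.
So FubX is produced and active.
With repressor FubX bound, *kulG* is not transcribed.
So KulG is not produced.
Required activator KulG is absent, so *temW* is not transcribed.
So TemW is not produced.
Mn²⁺ is absent, so NolU is inactive.
Required activator NolU is absent, so *haxL* is not transcribed.
So HaxL is not produced.
With no repressor bound, *nerD* is transcribed.
So NerD is produced and active.
No repressor is bound and NerD is active, so *elnM* is transcribed.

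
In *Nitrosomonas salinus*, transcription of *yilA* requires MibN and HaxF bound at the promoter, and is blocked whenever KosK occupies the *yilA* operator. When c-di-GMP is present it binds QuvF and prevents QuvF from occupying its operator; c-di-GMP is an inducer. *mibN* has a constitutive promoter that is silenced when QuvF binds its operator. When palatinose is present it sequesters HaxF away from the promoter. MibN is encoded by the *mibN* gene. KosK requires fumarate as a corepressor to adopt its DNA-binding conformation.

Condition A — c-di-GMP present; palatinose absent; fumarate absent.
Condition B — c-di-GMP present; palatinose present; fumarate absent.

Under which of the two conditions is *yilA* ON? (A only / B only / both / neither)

Condition A:
c-di-GMP is present, so QuvF is inactive.
With no repressor bound, *mibN* is transcribed.
So MibN is produced and active.
Palatinose is absent, so HaxF is active.
Fumarate is absent, so KosK is inactive.
No repressor is bound and MibN and HaxF are active, so *yilA* is transcribed.
→ *yilA* is ON in A.
Condition B:
c-di-GMP is present, so QuvF is inactive.
With no repressor bound, *mibN* is transcribed.
So MibN is produced and active.
Palatinose is present, so HaxF is inactive.
Fumarate is absent, so KosK is inactive.
Required activator HaxF is absent, so *yilA* is not transcribed.
→ *yilA* is OFF in B.

A only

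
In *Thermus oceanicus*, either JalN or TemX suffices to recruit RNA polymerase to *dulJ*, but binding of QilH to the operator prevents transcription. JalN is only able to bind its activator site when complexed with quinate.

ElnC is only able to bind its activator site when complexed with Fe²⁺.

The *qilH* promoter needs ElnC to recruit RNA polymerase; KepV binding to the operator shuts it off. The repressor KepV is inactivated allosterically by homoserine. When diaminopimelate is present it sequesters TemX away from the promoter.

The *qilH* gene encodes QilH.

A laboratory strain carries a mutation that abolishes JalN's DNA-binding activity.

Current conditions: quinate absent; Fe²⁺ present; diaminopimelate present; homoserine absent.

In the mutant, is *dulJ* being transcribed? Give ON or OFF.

OFF

JalN is non-functional in this strain, so it has no effect.
Homoserine is absent, so KepV is active.
Fe²⁺ is present, so ElnC is active.
With repressor KepV bound, *qilH* is not transcribed.
So QilH is not produced.
Diaminopimelate is present, so TemX is inactive.
No activator is available at the *dulJ* promoter, so *dulJ* is not transcribed.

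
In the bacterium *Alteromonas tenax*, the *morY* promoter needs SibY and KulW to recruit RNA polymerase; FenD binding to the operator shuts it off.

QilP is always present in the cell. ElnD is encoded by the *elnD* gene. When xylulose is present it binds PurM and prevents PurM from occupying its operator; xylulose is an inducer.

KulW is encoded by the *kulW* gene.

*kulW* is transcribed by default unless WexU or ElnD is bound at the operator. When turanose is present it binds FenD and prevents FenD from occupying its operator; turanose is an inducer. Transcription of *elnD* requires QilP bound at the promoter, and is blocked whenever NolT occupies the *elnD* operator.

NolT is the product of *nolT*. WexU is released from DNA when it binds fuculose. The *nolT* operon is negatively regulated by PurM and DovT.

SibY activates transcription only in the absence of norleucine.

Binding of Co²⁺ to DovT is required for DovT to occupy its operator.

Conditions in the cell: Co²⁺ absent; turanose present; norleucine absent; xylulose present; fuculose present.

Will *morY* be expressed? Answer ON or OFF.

Norleucine is absent, so SibY is active.
Fuculose is present, so WexU is inactive.
Xylulose is present, so PurM is inactive.
Co²⁺ is absent, so DovT is inactive.
With no repressor bound, *nolT* is transcribed.
So NolT is produced and active.
QilP is produced constitutively and is active.
With repressor NolT bound, *elnD* is not transcribed.
So ElnD is not produced.
With no repressor bound, *kulW* is transcribed.
So KulW is produced and active.
Turanose is present, so FenD is inactive.
No repressor is bound and SibY and KulW are active, so *morY* is transcribed.

ON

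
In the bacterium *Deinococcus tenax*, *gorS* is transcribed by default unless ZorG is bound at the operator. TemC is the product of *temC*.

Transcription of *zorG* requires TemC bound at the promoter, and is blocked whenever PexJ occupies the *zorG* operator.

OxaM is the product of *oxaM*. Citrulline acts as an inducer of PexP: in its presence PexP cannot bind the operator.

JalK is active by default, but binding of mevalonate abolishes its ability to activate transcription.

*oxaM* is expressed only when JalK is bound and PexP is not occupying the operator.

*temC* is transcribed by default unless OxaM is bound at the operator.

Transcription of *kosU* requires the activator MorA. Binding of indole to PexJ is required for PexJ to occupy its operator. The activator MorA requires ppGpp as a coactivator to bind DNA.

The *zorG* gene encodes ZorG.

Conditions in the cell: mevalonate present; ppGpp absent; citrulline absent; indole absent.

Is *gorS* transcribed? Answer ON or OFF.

OFF

Citrulline is absent, so PexP is active.
Mevalonate is present, so JalK is inactive.
With repressor PexP bound, *oxaM* is not transcribed.
So OxaM is not produced.
With no repressor bound, *temC* is transcribed.
So TemC is produced and active.
Indole is absent, so PexJ is inactive.
No repressor is bound and TemC is active, so *zorG* is transcribed.
So ZorG is produced and active.
With repressor ZorG bound, *gorS* is not transcribed.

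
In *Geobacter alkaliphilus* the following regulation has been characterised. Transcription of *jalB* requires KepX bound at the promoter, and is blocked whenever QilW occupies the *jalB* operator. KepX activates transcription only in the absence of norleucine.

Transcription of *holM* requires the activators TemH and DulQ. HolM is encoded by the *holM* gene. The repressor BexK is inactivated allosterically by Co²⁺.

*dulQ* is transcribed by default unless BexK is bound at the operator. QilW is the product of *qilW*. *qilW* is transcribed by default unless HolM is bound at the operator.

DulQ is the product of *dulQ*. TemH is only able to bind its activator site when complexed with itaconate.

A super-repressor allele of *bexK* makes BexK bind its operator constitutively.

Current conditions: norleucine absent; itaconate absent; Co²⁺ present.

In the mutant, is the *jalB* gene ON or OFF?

Norleucine is absent, so KepX is active.
Itaconate is absent, so TemH is inactive.
BexK is constitutively active in this strain.
With repressor BexK bound, *dulQ* is not transcribed.
So DulQ is not produced.
Required activator TemH is absent, so *holM* is not transcribed.
So HolM is not produced.
With no repressor bound, *qilW* is transcribed.
So QilW is produced and active.
With repressor QilW bound, *jalB* is not transcribed.

OFF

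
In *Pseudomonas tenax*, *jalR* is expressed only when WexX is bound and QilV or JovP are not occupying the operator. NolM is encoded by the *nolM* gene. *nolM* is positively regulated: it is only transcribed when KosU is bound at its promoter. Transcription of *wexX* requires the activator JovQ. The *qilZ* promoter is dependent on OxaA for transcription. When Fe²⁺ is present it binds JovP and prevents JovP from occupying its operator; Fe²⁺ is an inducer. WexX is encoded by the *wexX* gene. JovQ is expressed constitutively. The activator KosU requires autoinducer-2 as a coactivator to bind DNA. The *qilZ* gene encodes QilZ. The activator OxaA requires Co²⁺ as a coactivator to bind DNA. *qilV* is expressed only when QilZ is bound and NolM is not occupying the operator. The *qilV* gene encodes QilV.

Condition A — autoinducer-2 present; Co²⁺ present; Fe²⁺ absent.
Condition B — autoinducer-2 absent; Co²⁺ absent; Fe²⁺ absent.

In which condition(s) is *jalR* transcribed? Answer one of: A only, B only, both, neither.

Condition A:
JovQ is produced constitutively and is active.
No repressor is bound and JovQ is active, so *wexX* is transcribed.
So WexX is produced and active.
Autoinducer-2 is present, so KosU is active.
No repressor is bound and KosU is active, so *nolM* is transcribed.
So NolM is produced and active.
Co²⁺ is present, so OxaA is active.
No repressor is bound and OxaA is active, so *qilZ* is transcribed.
So QilZ is produced and active.
With repressor NolM bound, *qilV* is not transcribed.
So QilV is not produced.
Fe²⁺ is absent, so JovP is active.
With repressor JovP bound, *jalR* is not transcribed.
→ *jalR* is OFF in A.
Condition B:
JovQ is produced constitutively and is active.
No repressor is bound and JovQ is active, so *wexX* is transcribed.
So WexX is produced and active.
Autoinducer-2 is absent, so KosU is inactive.
Required activator KosU is absent, so *nolM* is not transcribed.
So NolM is not produced.
Co²⁺ is absent, so OxaA is inactive.
Required activator OxaA is absent, so *qilZ* is not transcribed.
So QilZ is not produced.
Required activator QilZ is absent, so *qilV* is not transcribed.
So QilV is not produced.
Fe²⁺ is absent, so JovP is active.
With repressor JovP bound, *jalR* is not transcribed.
→ *jalR* is OFF in B.

neither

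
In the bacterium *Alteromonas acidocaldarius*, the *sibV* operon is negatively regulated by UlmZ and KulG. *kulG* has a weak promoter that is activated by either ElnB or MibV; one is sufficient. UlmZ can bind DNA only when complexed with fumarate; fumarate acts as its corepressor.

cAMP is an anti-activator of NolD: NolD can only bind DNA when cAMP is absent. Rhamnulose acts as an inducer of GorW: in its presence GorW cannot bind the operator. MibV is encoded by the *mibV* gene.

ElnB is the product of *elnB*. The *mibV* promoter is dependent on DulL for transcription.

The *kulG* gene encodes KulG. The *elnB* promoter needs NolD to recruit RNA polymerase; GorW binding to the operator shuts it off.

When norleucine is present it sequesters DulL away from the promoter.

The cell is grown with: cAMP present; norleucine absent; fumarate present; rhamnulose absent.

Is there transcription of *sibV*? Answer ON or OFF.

OFF

Fumarate is present, so UlmZ is active.
Rhamnulose is absent, so GorW is active.
cAMP is present, so NolD is inactive.
With repressor GorW bound, *elnB* is not transcribed.
So ElnB is not produced.
Norleucine is absent, so DulL is active.
No repressor is bound and DulL is active, so *mibV* is transcribed.
So MibV is produced and active.
Activator MibV is present, so *kulG* is transcribed.
So KulG is produced and active.
With repressor UlmZ bound, *sibV* is not transcribed.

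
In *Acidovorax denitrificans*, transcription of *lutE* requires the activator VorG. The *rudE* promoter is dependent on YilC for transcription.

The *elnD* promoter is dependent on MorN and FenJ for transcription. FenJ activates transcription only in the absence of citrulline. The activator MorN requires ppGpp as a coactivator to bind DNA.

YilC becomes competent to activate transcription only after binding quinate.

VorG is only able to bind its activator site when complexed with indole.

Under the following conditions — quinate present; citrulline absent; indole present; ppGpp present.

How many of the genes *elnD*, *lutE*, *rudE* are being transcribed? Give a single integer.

ppGpp is present, so MorN is active.
Citrulline is absent, so FenJ is active.
No repressor is bound and MorN and FenJ are active, so *elnD* is transcribed.
→ *elnD* is ON.
Indole is present, so VorG is active.
No repressor is bound and VorG is active, so *lutE* is transcribed.
→ *lutE* is ON.
Quinate is present, so YilC is active.
No repressor is bound and YilC is active, so *rudE* is transcribed.
→ *rudE* is ON.
3 of the 3 genes are transcribed.

3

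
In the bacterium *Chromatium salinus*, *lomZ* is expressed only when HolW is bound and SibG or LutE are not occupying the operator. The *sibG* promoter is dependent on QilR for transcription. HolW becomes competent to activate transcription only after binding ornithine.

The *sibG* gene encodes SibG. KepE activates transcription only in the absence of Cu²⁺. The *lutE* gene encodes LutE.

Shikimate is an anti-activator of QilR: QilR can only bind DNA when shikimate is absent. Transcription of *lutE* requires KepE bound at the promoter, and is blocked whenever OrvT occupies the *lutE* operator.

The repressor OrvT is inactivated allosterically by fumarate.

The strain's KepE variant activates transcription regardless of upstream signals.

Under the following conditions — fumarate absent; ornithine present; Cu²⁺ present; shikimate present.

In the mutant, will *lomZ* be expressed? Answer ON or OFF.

Ornithine is present, so HolW is active.
Shikimate is present, so QilR is inactive.
Required activator QilR is absent, so *sibG* is not transcribed.
So SibG is not produced.
Fumarate is absent, so OrvT is active.
KepE is constitutively active in this strain.
With repressor OrvT bound, *lutE* is not transcribed.
So LutE is not produced.
No repressor is bound and HolW is active, so *lomZ* is transcribed.

ON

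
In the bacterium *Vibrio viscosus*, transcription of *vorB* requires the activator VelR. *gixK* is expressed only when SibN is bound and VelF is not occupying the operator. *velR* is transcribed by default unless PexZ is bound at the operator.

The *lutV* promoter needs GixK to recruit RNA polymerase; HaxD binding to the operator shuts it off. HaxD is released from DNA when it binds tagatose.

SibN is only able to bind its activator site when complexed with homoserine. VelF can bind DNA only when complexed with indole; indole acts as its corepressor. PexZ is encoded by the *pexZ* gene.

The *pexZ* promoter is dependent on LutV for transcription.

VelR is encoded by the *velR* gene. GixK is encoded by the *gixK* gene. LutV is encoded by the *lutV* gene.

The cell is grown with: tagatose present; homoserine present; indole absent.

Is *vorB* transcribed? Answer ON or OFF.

Homoserine is present, so SibN is active.
Indole is absent, so VelF is inactive.
No repressor is bound and SibN is active, so *gixK* is transcribed.
So GixK is produced and active.
Tagatose is present, so HaxD is inactive.
No repressor is bound and GixK is active, so *lutV* is transcribed.
So LutV is produced and active.
No repressor is bound and LutV is active, so *pexZ* is transcribed.
So PexZ is produced and active.
With repressor PexZ bound, *velR* is not transcribed.
So VelR is not produced.
Required activator VelR is absent, so *vorB* is not transcribed.

OFF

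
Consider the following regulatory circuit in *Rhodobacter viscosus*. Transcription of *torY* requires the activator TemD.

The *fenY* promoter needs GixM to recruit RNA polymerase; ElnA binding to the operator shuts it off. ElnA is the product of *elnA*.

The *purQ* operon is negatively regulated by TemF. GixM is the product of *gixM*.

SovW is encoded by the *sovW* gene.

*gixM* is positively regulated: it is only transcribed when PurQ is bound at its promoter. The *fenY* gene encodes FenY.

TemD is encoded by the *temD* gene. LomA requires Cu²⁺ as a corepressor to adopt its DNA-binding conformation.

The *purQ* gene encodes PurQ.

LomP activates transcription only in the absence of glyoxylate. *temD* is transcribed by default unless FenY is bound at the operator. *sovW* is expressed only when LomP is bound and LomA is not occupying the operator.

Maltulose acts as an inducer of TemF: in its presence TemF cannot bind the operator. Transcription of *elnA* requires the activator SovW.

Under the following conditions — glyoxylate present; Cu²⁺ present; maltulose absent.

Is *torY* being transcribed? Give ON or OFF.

ON

Maltulose is absent, so TemF is active.
With repressor TemF bound, *purQ* is not transcribed.
So PurQ is not produced.
Required activator PurQ is absent, so *gixM* is not transcribed.
So GixM is not produced.
Cu²⁺ is present, so LomA is active.
Glyoxylate is present, so LomP is inactive.
With repressor LomA bound, *sovW* is not transcribed.
So SovW is not produced.
Required activator SovW is absent, so *elnA* is not transcribed.
So ElnA is not produced.
Required activator GixM is absent, so *fenY* is not transcribed.
So FenY is not produced.
With no repressor bound, *temD* is transcribed.
So TemD is produced and active.
No repressor is bound and TemD is active, so *torY* is transcribed.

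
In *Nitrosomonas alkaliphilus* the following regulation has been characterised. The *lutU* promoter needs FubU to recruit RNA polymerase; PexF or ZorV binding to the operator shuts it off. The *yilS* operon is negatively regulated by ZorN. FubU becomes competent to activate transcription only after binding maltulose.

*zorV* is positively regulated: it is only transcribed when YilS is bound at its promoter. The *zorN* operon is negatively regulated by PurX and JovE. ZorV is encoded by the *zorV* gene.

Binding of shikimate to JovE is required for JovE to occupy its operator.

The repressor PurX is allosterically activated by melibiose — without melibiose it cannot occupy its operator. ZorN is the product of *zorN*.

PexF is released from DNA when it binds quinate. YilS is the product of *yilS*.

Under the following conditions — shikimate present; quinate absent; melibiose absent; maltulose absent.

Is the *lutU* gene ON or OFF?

Maltulose is absent, so FubU is inactive.
Quinate is absent, so PexF is active.
Melibiose is absent, so PurX is inactive.
Shikimate is present, so JovE is active.
With repressor JovE bound, *zorN* is not transcribed.
So ZorN is not produced.
With no repressor bound, *yilS* is transcribed.
So YilS is produced and active.
No repressor is bound and YilS is active, so *zorV* is transcribed.
So ZorV is produced and active.
With repressor PexF bound, *lutU* is not transcribed.

OFF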